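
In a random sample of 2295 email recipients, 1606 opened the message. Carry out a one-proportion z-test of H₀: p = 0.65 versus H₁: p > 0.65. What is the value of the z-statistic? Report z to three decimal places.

z = 5.000

Sample proportion p̂ = 1606/2295 = 0.69978.
Null standard error: √(0.65·0.35/2295) = √0.000099129 = 0.009956.
z = (p̂ − p₀)/SE = (0.69978 − 0.65)/0.009956 = 5.000.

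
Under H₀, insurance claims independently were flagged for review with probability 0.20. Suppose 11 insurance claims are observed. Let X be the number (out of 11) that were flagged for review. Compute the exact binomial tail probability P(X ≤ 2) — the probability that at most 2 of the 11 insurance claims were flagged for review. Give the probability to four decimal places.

X is binomial with n = 11 and p = 0.20.
P(X ≤ 2) = C(11,0)·0.20^0·0.80^11 + C(11,1)·0.20^1·0.80^10 + C(11,2)·0.20^2·0.80^9.
= 0.085899 + 0.236223 + 0.295279 = 0.6174.

P = 0.6174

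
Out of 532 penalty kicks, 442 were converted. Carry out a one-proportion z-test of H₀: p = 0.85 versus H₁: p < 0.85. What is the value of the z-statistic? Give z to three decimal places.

z = -1.238

The sample proportion is 442/532 = 0.83083.
SE₀ = √(0.85·0.15/532) = 0.015481.
Test statistic: z = -0.01917/0.015481 = -1.238.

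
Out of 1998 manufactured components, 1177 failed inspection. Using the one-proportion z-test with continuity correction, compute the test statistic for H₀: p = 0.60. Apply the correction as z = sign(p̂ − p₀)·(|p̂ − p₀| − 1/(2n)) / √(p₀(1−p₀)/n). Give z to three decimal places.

Sample proportion p̂ = 1177/1998 = 0.58909. p̂ − p₀ = -0.010911.
Continuity correction 1/(2n) = 1/3996 = 0.000250.
Corrected numerator: |-0.010911| − 0.000250 = 0.010661.
SE₀ = √(0.60·0.40/1998) = 0.010960.
z = (−)0.010661/0.010960 = -0.973.

z = -0.973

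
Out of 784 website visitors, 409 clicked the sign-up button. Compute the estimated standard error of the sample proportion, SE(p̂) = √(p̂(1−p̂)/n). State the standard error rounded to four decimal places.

SE = 0.0178

The sample proportion is 409/784 = 0.52168.
p̂(1−p̂) = 0.52168·0.47832 = 0.249530.
Dividing by n and taking the root: √0.000318278 = 0.0178.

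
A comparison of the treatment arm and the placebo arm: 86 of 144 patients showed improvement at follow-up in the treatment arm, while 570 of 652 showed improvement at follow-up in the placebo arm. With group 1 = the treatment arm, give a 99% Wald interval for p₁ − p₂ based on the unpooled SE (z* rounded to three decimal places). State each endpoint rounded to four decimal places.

(-0.3875, -0.1665)

p̂₁ = 86/144 = 0.59722, p̂₂ = 570/652 = 0.87423; p̂₁ − p̂₂ = -0.27701.
SE = √(0.001670471 + 0.000168634) = √0.001839105 = 0.042885.
z* = 2.576 at the 99% level. Margin of error = 0.11047.
So the interval runs from -0.3875 to -0.1665.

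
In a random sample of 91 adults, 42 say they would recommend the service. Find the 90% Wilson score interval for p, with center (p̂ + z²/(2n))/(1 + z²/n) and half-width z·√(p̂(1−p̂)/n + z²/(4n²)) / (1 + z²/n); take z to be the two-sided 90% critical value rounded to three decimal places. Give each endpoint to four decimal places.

p̂ = 42/91 = 0.46154; z = 1.645, so z² = 2.706025.
1 + z²/n = 1.029737.
Adjusted center: (0.46154 + z²/(2n))/1.029737 = 0.46265.
Radicand: p̂(1−p̂)/n + z²/(4n²) = 0.002730997 + 0.000081694 = 0.002812691.
Half-width = 1.645·√0.002812691/1.029737 = 0.08472.
So the interval runs from 0.3779 to 0.5474.

(0.3779, 0.5474)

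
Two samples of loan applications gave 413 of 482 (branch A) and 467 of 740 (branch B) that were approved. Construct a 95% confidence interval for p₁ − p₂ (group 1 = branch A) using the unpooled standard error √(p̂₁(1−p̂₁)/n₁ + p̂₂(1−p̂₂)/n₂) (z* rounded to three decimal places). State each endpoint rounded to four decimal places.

(0.1790, 0.2725)

p̂₁ = 0.85685, p̂₂ = 0.63108, so the observed difference is 0.22577.
Unpooled SE = √(p̂₁(1−p̂₁)/n₁ + p̂₂(1−p̂₂)/n₂) = √(0.000254483 + 0.000314619) = 0.023856.
z* = 1.960 at the 95% level. Margin of error = 0.04676.
So the interval runs from 0.1790 to 0.2725.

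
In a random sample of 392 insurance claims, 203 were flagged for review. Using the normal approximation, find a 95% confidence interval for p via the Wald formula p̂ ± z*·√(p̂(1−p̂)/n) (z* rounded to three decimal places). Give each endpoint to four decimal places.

The sample proportion is 203/392 = 0.51786.
SE = √(p̂(1−p̂)/n) = √(0.249681/392) = 0.025238.
The 95% critical value is z* = 1.960.
Margin = 1.960·0.025238 = 0.04947.
So the interval runs from 0.4684 to 0.5673.

(0.4684, 0.5673)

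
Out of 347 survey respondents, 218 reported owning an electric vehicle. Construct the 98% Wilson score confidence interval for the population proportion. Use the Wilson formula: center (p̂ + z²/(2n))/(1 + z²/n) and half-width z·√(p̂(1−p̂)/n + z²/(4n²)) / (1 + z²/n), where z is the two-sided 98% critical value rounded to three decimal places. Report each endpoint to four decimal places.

p̂ = 218/347 = 0.62824; z = 2.326, so z² = 5.410276.
1 + z²/n = 1.015592.
Center = (0.62824 + 0.007796)/1.015592 = 0.62627.
Radicand: p̂(1−p̂)/n + z²/(4n²) = 0.000673066 + 0.000011233 = 0.000684299.
Half-width = 2.326·√0.000684299/1.015592 = 0.05991.
Interval: 0.62627 ± 0.05991 → (0.5664, 0.6862).

(0.5664, 0.6862)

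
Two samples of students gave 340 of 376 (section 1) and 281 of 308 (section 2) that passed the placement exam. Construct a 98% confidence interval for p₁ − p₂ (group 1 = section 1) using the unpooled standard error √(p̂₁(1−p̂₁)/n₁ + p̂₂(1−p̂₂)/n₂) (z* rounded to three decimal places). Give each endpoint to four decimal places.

(-0.0596, 0.0434)

p̂₁ = 0.90426, p̂₂ = 0.91234, so the observed difference is -0.00808.
SE = √(0.000230260 + 0.000259668) = √0.000489928 = 0.022134.
The 98% critical value is z* = 2.326. Margin = 2.326·0.022134 = 0.05148.
So the interval runs from -0.0596 to 0.0434.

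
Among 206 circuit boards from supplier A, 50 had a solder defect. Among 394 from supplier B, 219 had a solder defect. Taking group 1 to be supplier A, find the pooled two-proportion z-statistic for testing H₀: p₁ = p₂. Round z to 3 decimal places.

z = -7.323

Sample proportions: p̂₁ = 50/206 = 0.24272 and p̂₂ = 219/394 = 0.55584.
Pooled p̂ = (50+219)/(206+394) = 269/600 = 0.44833.
Pooled SE = √[0.2473306·0.00739244] ≈ 0.042760.
z = (p̂₁ − p̂₂)/SE = (0.24272 − 0.55584)/0.042760 = -0.31312/0.042760 = -7.323.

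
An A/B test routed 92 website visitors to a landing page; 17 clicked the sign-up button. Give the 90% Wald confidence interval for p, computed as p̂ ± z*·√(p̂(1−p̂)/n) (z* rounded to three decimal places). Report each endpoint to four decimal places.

(0.1182, 0.2513)

p̂ = 17/92 = 0.18478.
SE = √(p̂(1−p̂)/n) = √(0.150638/92) = 0.040464.
For 90% confidence, z* = 1.645.
Margin of error: 1.645 × 0.040464 = 0.06656.
CI: 0.18478 ± 0.06656 = (0.1182, 0.2513).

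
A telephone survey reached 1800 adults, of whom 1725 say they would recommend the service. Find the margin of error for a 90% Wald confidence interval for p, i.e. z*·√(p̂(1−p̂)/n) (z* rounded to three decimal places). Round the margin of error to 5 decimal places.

With x = 1725 successes in n = 1800, p̂ = 0.95833.
SE = √(p̂(1−p̂)/n) = √(0.039931/1800) = 0.004710.
The 90% critical value is z* = 1.645.
So ME = 0.00775.

ME = 0.00775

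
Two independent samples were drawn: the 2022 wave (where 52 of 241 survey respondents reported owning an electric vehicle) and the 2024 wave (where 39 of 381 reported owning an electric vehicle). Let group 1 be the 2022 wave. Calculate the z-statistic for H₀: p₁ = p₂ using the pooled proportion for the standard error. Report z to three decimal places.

z = 3.899

Sample proportions: p̂₁ = 52/241 = 0.21577 and p̂₂ = 39/381 = 0.10236.
Pooling: p̂ = 91/622 = 0.14630.
Pooled SE = √[0.1248979·0.00677405] ≈ 0.029087.
z = (p̂₁ − p̂₂)/SE = (0.21577 − 0.10236)/0.029087 = 0.11341/0.029087 = 3.899.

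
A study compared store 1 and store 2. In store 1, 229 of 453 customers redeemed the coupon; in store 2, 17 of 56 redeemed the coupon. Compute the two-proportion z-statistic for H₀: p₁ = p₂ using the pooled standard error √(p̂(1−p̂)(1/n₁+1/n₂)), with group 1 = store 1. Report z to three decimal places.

z = 2.853

Sample proportions: p̂₁ = 229/453 = 0.50552 and p̂₂ = 17/56 = 0.30357.
Pooling: p̂ = 246/509 = 0.48330.
Pooled SE = √[0.2497211·0.02006465] ≈ 0.070785.
z = 0.20195/0.070785 = 2.853.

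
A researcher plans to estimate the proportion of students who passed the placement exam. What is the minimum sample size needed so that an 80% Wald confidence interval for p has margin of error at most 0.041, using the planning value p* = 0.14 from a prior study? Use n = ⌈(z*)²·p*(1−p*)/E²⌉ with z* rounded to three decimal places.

n = 118

For 80% confidence, z* = 1.282.
p*(1−p*) = 0.1204.
(z*)²·p*(1−p*)/E² = 1.643524·0.1204/0.001681 = 117.716.
⌈117.716⌉ = 118.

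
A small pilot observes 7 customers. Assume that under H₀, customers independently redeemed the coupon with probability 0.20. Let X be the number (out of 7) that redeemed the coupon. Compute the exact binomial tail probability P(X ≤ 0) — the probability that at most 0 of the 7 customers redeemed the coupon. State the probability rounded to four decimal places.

X ~ Binomial(n=7, p=0.20).
P(X ≤ 0) = C(7,0)·0.20^0·0.80^7.
= 0.209715 = 0.2097.

P = 0.2097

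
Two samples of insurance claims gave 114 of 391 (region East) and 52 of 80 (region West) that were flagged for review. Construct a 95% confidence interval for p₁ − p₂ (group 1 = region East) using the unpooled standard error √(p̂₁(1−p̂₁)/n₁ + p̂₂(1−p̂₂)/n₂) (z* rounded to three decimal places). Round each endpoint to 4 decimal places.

p̂₁ = 0.29156, p̂₂ = 0.65000, so the observed difference is -0.35844.
Unpooled SE = √(p̂₁(1−p̂₁)/n₁ + p̂₂(1−p̂₂)/n₂) = √(0.000528268 + 0.002843750) = 0.058069.
The 95% critical value is z* = 1.960. Margin of error = 0.11382.
Interval: -0.35844 ± 0.11382 → (-0.4723, -0.2446).

(-0.4723, -0.2446)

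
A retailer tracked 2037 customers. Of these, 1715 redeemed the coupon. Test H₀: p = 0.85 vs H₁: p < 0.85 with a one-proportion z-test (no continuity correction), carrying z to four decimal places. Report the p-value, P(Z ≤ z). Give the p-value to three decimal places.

p-value = 0.154

p̂ = 1715/2037 = 0.84192.
SE₀ = √(0.85·0.15/2037) = 0.007912.
z = (p̂ − p₀)/SE = (1715/2037 − 0.85)/0.007912 ≈ -1.0207.
From the standard normal, P(Z ≤ z) = 0.154.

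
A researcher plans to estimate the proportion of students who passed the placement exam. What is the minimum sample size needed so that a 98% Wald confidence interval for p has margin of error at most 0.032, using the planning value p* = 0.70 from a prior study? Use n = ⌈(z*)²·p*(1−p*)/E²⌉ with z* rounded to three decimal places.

The 98% critical value is z* = 2.326.
p*(1−p*) = 0.2100.
Required n before rounding: 5.410276 × 0.2100 / 0.032² = 1109.529.
⌈1109.529⌉ = 1110.

n = 1110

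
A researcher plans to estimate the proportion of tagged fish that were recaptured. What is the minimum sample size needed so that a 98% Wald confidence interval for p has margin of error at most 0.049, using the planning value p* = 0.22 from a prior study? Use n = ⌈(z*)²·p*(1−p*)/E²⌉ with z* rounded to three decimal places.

The 98% critical value is z* = 2.326.
p*(1−p*) = 0.22·0.78 = 0.1716.
(z*)²·p*(1−p*)/E² = 5.410276·0.1716/0.002401 = 386.674.
⌈386.674⌉ = 387.

n = 387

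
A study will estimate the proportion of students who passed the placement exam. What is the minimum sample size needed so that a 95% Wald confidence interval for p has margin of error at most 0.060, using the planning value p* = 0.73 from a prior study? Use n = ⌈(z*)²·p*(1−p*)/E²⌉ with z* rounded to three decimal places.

n = 211

For 95% confidence, z* = 1.960.
p*(1−p*) = 0.1971.
(z*)²·p*(1−p*)/E² = 3.841600·0.1971/0.003600 = 210.328.
Rounding up, n = 211.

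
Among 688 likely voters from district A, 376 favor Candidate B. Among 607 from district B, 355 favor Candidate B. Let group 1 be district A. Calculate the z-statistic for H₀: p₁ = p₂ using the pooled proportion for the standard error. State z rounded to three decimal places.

z = -1.388

p̂₁ = 376/688 = 0.54651, p̂₂ = 355/607 = 0.58484.
Pooling: p̂ = 731/1295 = 0.56448.
SE = √[p̂(1−p̂)(1/n₁+1/n₂)] = √[0.56448·0.43552·(1/688+1/607)] ≈ 0.027611.
z = -0.03833/0.027611 = -1.388.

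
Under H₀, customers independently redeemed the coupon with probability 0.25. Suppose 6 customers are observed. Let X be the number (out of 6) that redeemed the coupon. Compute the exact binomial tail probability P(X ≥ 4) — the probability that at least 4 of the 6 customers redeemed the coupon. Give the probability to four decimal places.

P = 0.0376

X ~ Binomial(n=6, p=0.25).
P(X ≥ 4) = C(6,4)·0.25^4·0.75^2 + C(6,5)·0.25^5·0.75^1 + C(6,6)·0.25^6·0.75^0.
= 0.032959 + 0.004395 + 0.000244 = 0.0376.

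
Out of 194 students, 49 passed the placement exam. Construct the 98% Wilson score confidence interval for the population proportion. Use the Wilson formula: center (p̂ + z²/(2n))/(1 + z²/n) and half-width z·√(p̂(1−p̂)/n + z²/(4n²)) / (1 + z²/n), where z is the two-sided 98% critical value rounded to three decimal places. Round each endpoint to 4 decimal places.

p̂ = 49/194 = 0.25258; z = 2.326, so z² = 5.410276.
1 + z²/n = 1.027888.
Center = (0.25258 + 0.013944)/1.027888 = 0.25929.
Radicand: p̂(1−p̂)/n + z²/(4n²) = 0.000973103 + 0.000035938 = 0.001009041.
Half-width = z·√(radicand)/denom = 2.326·0.031765/1.027888 = 0.07188.
CI: 0.25929 ± 0.07188 = (0.1874, 0.3312).

(0.1874, 0.3312)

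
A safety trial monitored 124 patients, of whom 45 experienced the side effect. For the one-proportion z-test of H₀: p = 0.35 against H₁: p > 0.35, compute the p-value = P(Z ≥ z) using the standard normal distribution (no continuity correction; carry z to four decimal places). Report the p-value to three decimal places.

p-value = 0.382

p̂ = 45/124 = 0.36290.
Null standard error: √(0.35·0.65/124) = √0.001834677 = 0.042833.
z = (p̂ − p₀)/SE = (45/124 − 0.35)/0.042833 ≈ 0.3012.
p-value = P(Z ≥ z) with z = 0.3012 → 0.382.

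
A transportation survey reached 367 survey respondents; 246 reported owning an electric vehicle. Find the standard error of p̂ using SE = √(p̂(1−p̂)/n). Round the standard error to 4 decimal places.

With x = 246 successes in n = 367, p̂ = 0.67030.
p̂(1−p̂) = 0.67030·0.32970 = 0.220998.
SE = √(0.220998/367) = √0.000602174 = 0.0245.

SE = 0.0245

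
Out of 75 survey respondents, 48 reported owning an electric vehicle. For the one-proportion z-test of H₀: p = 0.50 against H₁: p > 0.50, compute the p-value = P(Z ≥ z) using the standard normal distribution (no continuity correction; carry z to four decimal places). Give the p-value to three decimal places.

Sample proportion p̂ = 48/75 = 0.64000.
Under H₀, SE = √(p₀(1−p₀)/n) = √(0.50·0.50/75) = √0.003333333 = 0.057735.
z = (p̂ − p₀)/SE = (48/75 − 0.50)/0.057735 ≈ 2.4249.
From the standard normal, P(Z ≥ z) = 0.008.

p-value = 0.008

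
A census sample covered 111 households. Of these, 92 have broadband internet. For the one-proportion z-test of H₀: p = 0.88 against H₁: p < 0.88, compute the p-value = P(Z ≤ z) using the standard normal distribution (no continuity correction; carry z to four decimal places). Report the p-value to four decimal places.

p-value = 0.0486

With x = 92 successes in n = 111, p̂ = 0.82883.
Under H₀, SE = √(p₀(1−p₀)/n) = √(0.88·0.12/111) = √0.000951351 = 0.030844.
Test statistic (full precision, shown to 4 dp): z = (92/111 − 0.88)/SE₀ ≈ -1.6590.
From the standard normal, P(Z ≤ z) = 0.0486.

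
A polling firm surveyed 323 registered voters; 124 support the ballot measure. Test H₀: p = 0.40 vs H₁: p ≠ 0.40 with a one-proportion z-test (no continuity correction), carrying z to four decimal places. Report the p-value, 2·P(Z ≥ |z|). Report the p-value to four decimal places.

Sample proportion p̂ = 124/323 = 0.38390.
Null standard error: √(0.40·0.60/323) = √0.000743034 = 0.027259.
Test statistic (full precision, shown to 4 dp): z = (124/323 − 0.40)/SE₀ ≈ -0.5906.
p-value = 2·P(Z ≥ |z|) with z = -0.5906 → 0.5548.

p-value = 0.5548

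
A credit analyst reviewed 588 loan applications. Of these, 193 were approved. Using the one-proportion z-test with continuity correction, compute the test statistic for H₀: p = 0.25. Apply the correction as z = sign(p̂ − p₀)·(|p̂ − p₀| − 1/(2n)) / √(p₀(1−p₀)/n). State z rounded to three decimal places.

z = 4.333

Sample proportion p̂ = 193/588 = 0.32823. p̂ − p₀ = 0.078231.
1/(2n) = 0.000850.
Corrected numerator: |0.078231| − 0.000850 = 0.077381.
SE₀ = √(0.25·0.75/588) = 0.017857.
z = (+)0.077381/0.017857 = 4.333.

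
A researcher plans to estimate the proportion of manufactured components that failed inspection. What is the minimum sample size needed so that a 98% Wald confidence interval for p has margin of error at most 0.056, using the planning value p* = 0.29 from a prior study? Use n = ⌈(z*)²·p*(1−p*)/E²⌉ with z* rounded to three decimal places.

n = 356

The 98% critical value is z* = 2.326.
p*(1−p*) = 0.2059.
(z*)²·p*(1−p*)/E² = 5.410276·0.2059/0.003136 = 355.222.
⌈355.222⌉ = 356.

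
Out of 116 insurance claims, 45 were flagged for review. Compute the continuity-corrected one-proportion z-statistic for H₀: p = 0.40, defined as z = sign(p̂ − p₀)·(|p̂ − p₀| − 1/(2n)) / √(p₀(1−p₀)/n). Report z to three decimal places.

p̂ = 45/116 = 0.38793. p̂ − p₀ = -0.012069.
Continuity correction 1/(2n) = 1/232 = 0.004310.
Corrected numerator: |-0.012069| − 0.004310 = 0.007759.
Null standard error: √(0.40·0.60/116) = √0.002068966 = 0.045486.
z = (−)0.007759/0.045486 = -0.171.

z = -0.171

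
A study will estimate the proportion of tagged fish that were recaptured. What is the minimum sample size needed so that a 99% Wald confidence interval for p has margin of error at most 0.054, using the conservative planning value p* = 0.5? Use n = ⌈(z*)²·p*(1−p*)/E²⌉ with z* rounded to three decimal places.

n = 569

z* = 2.576 at the 99% level.
p*(1−p*) = 0.2500.
Required n before rounding: 6.635776 × 0.2500 / 0.054² = 568.911.
Rounding up, n = 569.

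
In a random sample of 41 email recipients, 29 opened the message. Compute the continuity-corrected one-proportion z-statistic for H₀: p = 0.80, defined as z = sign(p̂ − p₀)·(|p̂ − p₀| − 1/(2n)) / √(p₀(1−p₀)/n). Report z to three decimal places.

z = -1.288

Sample proportion p̂ = 29/41 = 0.70732. p̂ − p₀ = -0.092683.
Continuity correction 1/(2n) = 1/82 = 0.012195.
Corrected numerator: |-0.092683| − 0.012195 = 0.080488.
SE₀ = √(0.80·0.20/41) = 0.062470.
z = (−)0.080488/0.062470 = -1.288.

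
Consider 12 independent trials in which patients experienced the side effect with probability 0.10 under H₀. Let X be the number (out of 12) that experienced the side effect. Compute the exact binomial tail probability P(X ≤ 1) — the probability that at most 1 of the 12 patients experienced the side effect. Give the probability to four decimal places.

P = 0.6590

X ~ Binomial(n=12, p=0.10).
P(X ≤ 1) = C(12,0)·0.10^0·0.90^12 + C(12,1)·0.10^1·0.90^11.
= 0.282430 + 0.376573 = 0.6590.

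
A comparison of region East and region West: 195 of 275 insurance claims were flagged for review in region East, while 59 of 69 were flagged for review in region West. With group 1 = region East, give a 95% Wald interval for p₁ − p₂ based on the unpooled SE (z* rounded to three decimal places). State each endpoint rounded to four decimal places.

(-0.2449, -0.0471)

p̂₁ = 0.70909, p̂₂ = 0.85507, so the observed difference is -0.14598.
SE = √(0.000750113 + 0.001795993) = √0.002546106 = 0.050459.
For 95% confidence, z* = 1.960. Margin = 1.960·0.050459 = 0.09890.
So the interval runs from -0.2449 to -0.0471.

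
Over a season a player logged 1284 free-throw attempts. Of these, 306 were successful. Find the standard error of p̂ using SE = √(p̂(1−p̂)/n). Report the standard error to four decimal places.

p̂ = 306/1284 = 0.23832.
p̂(1−p̂) = 0.23832·0.76168 = 0.181524.
SE = √(0.181524/1284) = 0.0119.

SE = 0.0119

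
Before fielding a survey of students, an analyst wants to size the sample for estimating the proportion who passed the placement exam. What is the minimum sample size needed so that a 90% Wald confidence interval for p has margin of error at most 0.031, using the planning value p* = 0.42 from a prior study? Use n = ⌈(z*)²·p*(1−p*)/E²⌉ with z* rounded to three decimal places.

z* = 1.645 at the 90% level.
p*(1−p*) = 0.2436.
Required n before rounding: 2.706025 × 0.2436 / 0.031² = 685.939.
⌈685.939⌉ = 686.

n = 686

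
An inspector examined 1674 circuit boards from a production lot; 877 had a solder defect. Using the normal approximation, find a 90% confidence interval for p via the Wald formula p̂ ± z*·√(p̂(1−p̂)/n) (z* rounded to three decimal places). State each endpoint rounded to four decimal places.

(0.5038, 0.5440)

With x = 877 successes in n = 1674, p̂ = 0.52389.
SE(p̂) = √(0.52389·0.47611/1674) = 0.012207.
z* = 1.645 at the 90% level.
Margin = 1.645·0.012207 = 0.02008.
CI: 0.52389 ± 0.02008 = (0.5038, 0.5440).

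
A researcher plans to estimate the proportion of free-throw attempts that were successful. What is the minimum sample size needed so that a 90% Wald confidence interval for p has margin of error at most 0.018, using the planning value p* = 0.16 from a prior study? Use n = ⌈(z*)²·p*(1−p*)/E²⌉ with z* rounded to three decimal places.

The 90% critical value is z* = 1.645.
p*(1−p*) = 0.16·0.84 = 0.1344.
(z*)²·p*(1−p*)/E² = 2.706025·0.1344/0.000324 = 1122.499.
⌈1122.499⌉ = 1123.

n = 1123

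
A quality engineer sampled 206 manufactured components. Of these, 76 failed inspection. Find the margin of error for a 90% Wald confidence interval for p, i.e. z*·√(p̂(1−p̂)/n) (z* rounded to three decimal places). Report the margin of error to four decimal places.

p̂ = 76/206 = 0.36893.
Standard error of p̂: √(0.232821/206) = √0.001130200 = 0.033618.
The 90% critical value is z* = 1.645.
Margin of error = z*·SE = 1.645 × 0.033618 = 0.0553.

ME = 0.0553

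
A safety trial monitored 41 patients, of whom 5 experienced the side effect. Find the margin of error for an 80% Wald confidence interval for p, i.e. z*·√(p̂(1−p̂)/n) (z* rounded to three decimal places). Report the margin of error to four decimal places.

ME = 0.0655

p̂ = 5/41 = 0.12195.
SE(p̂) = √(0.12195·0.87805/41) = 0.051105.
For 80% confidence, z* = 1.282.
So ME = 0.0655.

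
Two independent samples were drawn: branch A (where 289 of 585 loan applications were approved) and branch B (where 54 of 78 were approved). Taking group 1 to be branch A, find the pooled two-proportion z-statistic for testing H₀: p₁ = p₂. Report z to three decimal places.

z = -3.292

Sample proportions: p̂₁ = 289/585 = 0.49402 and p̂₂ = 54/78 = 0.69231.
Pooled p̂ = (289+54)/(585+78) = 343/663 = 0.51735.
SE = √[p̂(1−p̂)(1/n₁+1/n₂)] = √[0.51735·0.48265·(1/585+1/78)] ≈ 0.060234.
z = (p̂₁ − p̂₂)/SE = (0.49402 − 0.69231)/0.060234 = -0.19829/0.060234 = -3.292.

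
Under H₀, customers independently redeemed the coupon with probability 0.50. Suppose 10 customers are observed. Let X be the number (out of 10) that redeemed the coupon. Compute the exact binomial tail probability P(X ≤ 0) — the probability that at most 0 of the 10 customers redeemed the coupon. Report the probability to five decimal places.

X is binomial with n = 10 and p = 0.50.
P(X ≤ 0) = C(10,0)·0.50^0·0.50^10.
= 0.000977 = 0.00098.

P = 0.00098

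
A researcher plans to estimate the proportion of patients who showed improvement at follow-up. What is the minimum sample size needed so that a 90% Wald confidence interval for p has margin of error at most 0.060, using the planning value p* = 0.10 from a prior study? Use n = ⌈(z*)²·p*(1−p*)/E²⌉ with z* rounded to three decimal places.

The 90% critical value is z* = 1.645.
p*(1−p*) = 0.10·0.90 = 0.0900.
Required n before rounding: 2.706025 × 0.0900 / 0.060² = 67.651.
Rounding up, n = 68.

n = 68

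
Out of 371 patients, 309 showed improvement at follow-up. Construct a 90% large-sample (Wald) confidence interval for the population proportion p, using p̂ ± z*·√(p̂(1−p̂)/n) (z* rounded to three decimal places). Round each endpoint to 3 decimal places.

(0.801, 0.865)

The sample proportion is 309/371 = 0.83288.
SE = √(p̂(1−p̂)/n) = √(0.139188/371) = 0.019369.
The 90% critical value is z* = 1.645.
Margin of error: 1.645 × 0.019369 = 0.03186.
Interval: 0.83288 ± 0.03186 → (0.801, 0.865).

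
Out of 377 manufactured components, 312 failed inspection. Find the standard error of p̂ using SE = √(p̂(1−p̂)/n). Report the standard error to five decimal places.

SE = 0.01945

p̂ = 312/377 = 0.82759.
p̂(1−p̂) = 0.82759·0.17241 = 0.142685.
SE = √(0.142685/377) = √0.000378475 = 0.01945.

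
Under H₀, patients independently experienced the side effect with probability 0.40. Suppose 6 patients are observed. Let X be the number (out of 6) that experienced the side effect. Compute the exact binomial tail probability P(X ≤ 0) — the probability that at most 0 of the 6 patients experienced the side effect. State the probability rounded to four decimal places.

P = 0.0467

X ~ Binomial(n=6, p=0.40).
P(X ≤ 0) = C(6,0)·0.40^0·0.60^6.
= 0.046656 = 0.0467.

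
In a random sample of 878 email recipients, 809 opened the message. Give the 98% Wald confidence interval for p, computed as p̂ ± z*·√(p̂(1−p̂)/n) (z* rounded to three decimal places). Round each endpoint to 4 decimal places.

(0.9003, 0.9425)

Sample proportion p̂ = 809/878 = 0.92141.
SE(p̂) = √(0.92141·0.07859/878) = 0.009081.
z* = 2.326 at the 98% level.
Margin of error: 2.326 × 0.009081 = 0.02112.
Interval: 0.92141 ± 0.02112 → (0.9003, 0.9425).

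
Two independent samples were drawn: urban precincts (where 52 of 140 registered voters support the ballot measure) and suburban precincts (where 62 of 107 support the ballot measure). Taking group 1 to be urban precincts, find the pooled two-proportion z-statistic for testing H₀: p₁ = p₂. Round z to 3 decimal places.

p̂₁ = 52/140 = 0.37143, p̂₂ = 62/107 = 0.57944.
Pooling: p̂ = 114/247 = 0.46154.
SE = √[p̂(1−p̂)(1/n₁+1/n₂)] = √[0.46154·0.53846·(1/140+1/107)] ≈ 0.064014.
z = (p̂₁ − p̂₂)/SE = (0.37143 − 0.57944)/0.064014 = -0.20801/0.064014 = -3.249.

z = -3.249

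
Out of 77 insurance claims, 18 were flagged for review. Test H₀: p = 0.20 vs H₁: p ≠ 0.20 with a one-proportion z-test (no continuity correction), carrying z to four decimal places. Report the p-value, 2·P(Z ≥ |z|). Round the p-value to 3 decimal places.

p-value = 0.459

The sample proportion is 18/77 = 0.23377.
SE₀ = √(0.20·0.80/77) = 0.045584.
z = (p̂ − p₀)/SE = (18/77 − 0.20)/0.045584 ≈ 0.7407.
From the standard normal, 2·P(Z ≥ |z|) = 0.459.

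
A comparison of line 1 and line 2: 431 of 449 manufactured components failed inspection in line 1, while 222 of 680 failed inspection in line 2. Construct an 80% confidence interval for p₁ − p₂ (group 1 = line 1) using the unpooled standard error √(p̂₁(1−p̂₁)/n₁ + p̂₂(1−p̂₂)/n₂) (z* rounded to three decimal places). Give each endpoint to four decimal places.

p̂₁ = 0.95991, p̂₂ = 0.32647, so the observed difference is 0.63344.
SE = √(0.000085706 + 0.000323364) = √0.000409070 = 0.020225.
z* = 1.282 at the 80% level. Margin of error = 0.02593.
Interval: 0.63344 ± 0.02593 → (0.6075, 0.6594).

(0.6075, 0.6594)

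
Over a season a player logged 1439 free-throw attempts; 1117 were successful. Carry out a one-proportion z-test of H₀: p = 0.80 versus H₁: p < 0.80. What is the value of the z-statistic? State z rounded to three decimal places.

z = -2.254

With x = 1117 successes in n = 1439, p̂ = 0.77623.
Under H₀, SE = √(p₀(1−p₀)/n) = √(0.80·0.20/1439) = √0.000111188 = 0.010545.
z = (0.77623 − 0.80)/0.010545 = -0.02377/0.010545 = -2.254.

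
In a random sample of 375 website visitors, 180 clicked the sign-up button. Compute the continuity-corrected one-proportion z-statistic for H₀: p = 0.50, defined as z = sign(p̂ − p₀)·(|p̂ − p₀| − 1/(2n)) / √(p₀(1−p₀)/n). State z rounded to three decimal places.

z = -0.723

The sample proportion is 180/375 = 0.48000. p̂ − p₀ = -0.020000.
Continuity correction 1/(2n) = 1/750 = 0.001333.
Corrected numerator: |-0.020000| − 0.001333 = 0.018667.
SE₀ = √(0.50·0.50/375) = 0.025820.
z = (−)0.018667/0.025820 = -0.723.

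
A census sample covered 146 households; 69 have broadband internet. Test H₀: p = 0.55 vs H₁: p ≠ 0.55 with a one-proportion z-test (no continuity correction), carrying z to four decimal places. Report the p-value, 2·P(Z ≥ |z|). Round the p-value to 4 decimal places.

p-value = 0.0601

p̂ = 69/146 = 0.47260.
Under H₀, SE = √(p₀(1−p₀)/n) = √(0.55·0.45/146) = √0.001695205 = 0.041173.
Test statistic (full precision, shown to 4 dp): z = (69/146 − 0.55)/SE₀ ≈ -1.8798.
p-value = 2·P(Z ≥ |z|) with z = -1.8798 → 0.0601.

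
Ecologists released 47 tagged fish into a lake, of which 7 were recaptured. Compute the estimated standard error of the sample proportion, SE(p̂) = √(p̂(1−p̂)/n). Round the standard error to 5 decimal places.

p̂ = 7/47 = 0.14894.
p̂(1−p̂) = 0.14894·0.85106 = 0.126757.
SE = √(0.126757/47) = 0.05193.

SE = 0.05193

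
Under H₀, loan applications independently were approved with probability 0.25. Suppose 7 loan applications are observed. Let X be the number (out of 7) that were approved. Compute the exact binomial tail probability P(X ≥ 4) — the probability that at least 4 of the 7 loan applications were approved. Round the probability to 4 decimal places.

P = 0.0706

X is binomial with n = 7 and p = 0.25.
P(X ≥ 4) = C(7,4)·0.25^4·0.75^3 + C(7,5)·0.25^5·0.75^2 + C(7,6)·0.25^6·0.75^1 + C(7,7)·0.25^7·0.75^0.
= 0.057678 + 0.011536 + 0.001282 + 0.000061 = 0.0706.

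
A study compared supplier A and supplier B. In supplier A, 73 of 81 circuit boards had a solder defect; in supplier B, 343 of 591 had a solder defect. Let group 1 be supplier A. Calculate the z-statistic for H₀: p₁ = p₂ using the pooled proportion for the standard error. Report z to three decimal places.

z = 5.577

p̂₁ = 73/81 = 0.90123, p̂₂ = 343/591 = 0.58037.
Pooling: p̂ = 416/672 = 0.61905.
Pooled SE = √[0.2358277·0.01403773] ≈ 0.057537.
z = (p̂₁ − p̂₂)/SE = (0.90123 − 0.58037)/0.057537 = 0.32086/0.057537 = 5.577.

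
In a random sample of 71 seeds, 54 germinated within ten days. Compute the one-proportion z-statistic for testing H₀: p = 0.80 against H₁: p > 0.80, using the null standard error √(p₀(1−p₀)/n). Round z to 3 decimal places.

z = -0.831

With x = 54 successes in n = 71, p̂ = 0.76056.
Null standard error: √(0.80·0.20/71) = √0.002253521 = 0.047471.
Test statistic: z = -0.03944/0.047471 = -0.831.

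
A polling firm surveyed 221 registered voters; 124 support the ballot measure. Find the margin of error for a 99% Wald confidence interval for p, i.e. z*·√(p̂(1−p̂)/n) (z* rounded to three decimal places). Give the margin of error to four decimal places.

With x = 124 successes in n = 221, p̂ = 0.56109.
SE(p̂) = √(0.56109·0.43891/221) = 0.033382.
z* = 2.576 at the 99% level.
Margin of error = z*·SE = 2.576 × 0.033382 = 0.0860.

ME = 0.0860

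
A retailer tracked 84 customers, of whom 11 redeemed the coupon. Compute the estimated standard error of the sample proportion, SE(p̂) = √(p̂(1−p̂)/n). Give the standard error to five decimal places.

The sample proportion is 11/84 = 0.13095.
p̂(1−p̂) = 0.113802.
SE = √(0.113802/84) = 0.03681.

SE = 0.03681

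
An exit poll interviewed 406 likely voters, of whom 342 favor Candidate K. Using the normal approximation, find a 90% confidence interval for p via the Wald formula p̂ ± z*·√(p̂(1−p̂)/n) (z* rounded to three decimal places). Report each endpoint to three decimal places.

p̂ = 342/406 = 0.84236.
SE = √(p̂(1−p̂)/n) = √(0.132787/406) = 0.018085.
The 90% critical value is z* = 1.645.
Margin of error: 1.645 × 0.018085 = 0.02975.
CI: 0.84236 ± 0.02975 = (0.813, 0.872).

(0.813, 0.872)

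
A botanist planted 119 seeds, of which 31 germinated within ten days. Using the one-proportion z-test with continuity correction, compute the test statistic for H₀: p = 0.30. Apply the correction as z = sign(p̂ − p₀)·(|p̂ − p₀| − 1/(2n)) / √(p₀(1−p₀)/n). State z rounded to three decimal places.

z = -0.840

With x = 31 successes in n = 119, p̂ = 0.26050. p̂ − p₀ = -0.039496.
1/(2n) = 0.004202.
Corrected numerator: |-0.039496| − 0.004202 = 0.035294.
SE₀ = √(0.30·0.70/119) = 0.042008.
z = −0.035294/0.042008 = -0.840.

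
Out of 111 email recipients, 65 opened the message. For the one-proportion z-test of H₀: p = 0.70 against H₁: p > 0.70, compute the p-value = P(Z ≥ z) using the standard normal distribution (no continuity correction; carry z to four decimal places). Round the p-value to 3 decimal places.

Sample proportion p̂ = 65/111 = 0.58559.
SE₀ = √(0.70·0.30/111) = 0.043496.
z = (p̂ − p₀)/SE = (65/111 − 0.70)/0.043496 ≈ -2.6305.
From the standard normal, P(Z ≥ z) = 0.996.

p-value = 0.996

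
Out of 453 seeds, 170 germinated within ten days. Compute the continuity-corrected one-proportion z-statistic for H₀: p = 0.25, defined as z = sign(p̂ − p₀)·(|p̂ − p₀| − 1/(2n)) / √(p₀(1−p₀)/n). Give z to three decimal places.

With x = 170 successes in n = 453, p̂ = 0.37528. p̂ − p₀ = 0.125276.
Continuity correction 1/(2n) = 1/906 = 0.001104.
Corrected numerator: |0.125276| − 0.001104 = 0.124172.
SE₀ = √(0.25·0.75/453) = 0.020345.
z = (+)0.124172/0.020345 = 6.103.

z = 6.103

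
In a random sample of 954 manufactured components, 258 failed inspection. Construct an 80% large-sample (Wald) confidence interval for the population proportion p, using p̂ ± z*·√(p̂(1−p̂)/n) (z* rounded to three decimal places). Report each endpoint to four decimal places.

Sample proportion p̂ = 258/954 = 0.27044.
SE(p̂) = √(0.27044·0.72956/954) = 0.014381.
The 80% critical value is z* = 1.282.
Margin of error: 1.282 × 0.014381 = 0.01844.
So the interval runs from 0.2520 to 0.2889.

(0.2520, 0.2889)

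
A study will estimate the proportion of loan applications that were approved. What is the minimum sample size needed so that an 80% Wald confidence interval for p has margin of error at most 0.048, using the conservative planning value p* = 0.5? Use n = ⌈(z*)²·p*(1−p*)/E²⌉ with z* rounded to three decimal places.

n = 179

For 80% confidence, z* = 1.282.
p*(1−p*) = 0.50·0.50 = 0.2500.
Required n before rounding: 1.643524 × 0.2500 / 0.048² = 178.334.
Rounding up, n = 179.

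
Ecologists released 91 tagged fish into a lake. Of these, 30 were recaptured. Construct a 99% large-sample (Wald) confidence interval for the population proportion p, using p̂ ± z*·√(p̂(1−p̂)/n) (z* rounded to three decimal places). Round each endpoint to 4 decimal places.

The sample proportion is 30/91 = 0.32967.
SE = √(p̂(1−p̂)/n) = √(0.220988/91) = 0.049279.
z* = 2.576 at the 99% level.
Margin of error: 2.576 × 0.049279 = 0.12694.
So the interval runs from 0.2027 to 0.4566.

(0.2027, 0.4566)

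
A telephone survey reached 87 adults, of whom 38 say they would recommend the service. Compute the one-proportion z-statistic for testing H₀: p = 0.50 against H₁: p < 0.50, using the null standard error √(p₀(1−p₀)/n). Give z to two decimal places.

z = -1.18

The sample proportion is 38/87 = 0.43678.
Null standard error: √(0.50·0.50/87) = √0.002873563 = 0.053606.
Test statistic: z = -0.06322/0.053606 = -1.18.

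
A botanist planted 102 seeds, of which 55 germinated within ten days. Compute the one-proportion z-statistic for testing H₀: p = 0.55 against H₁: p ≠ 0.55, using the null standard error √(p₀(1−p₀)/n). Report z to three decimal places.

Sample proportion p̂ = 55/102 = 0.53922.
Null standard error: √(0.55·0.45/102) = √0.002426471 = 0.049259.
Test statistic: z = -0.01078/0.049259 = -0.219.

z = -0.219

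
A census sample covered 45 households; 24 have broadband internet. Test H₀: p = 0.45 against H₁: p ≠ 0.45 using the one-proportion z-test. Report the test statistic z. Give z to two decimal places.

p̂ = 24/45 = 0.53333.
SE₀ = √(0.45·0.55/45) = 0.074162.
Test statistic: z = 0.08333/0.074162 = 1.12.

z = 1.12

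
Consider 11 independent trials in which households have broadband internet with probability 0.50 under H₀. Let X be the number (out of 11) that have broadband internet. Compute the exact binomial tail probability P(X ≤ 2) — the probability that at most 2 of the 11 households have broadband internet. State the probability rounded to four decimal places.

P = 0.0327

X ~ Binomial(n=11, p=0.50).
P(X ≤ 2) = C(11,0)·0.50^0·0.50^11 + C(11,1)·0.50^1·0.50^10 + C(11,2)·0.50^2·0.50^9.
= 0.000488 + 0.005371 + 0.026855 = 0.0327.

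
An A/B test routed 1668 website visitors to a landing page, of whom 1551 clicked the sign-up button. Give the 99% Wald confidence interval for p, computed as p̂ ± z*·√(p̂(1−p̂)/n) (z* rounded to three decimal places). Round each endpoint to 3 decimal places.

The sample proportion is 1551/1668 = 0.92986.
SE(p̂) = √(0.92986·0.07014/1668) = 0.006253.
z* = 2.576 at the 99% level.
Margin = 2.576·0.006253 = 0.01611.
CI: 0.92986 ± 0.01611 = (0.914, 0.946).

(0.914, 0.946)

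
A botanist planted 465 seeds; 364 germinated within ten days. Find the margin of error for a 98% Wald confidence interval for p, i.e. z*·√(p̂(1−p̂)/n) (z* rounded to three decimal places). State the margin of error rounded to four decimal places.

ME = 0.0445

p̂ = 364/465 = 0.78280.
SE = √(p̂(1−p̂)/n) = √(0.170027/465) = 0.019122.
For 98% confidence, z* = 2.326.
Margin of error = z*·SE = 2.326 × 0.019122 = 0.0445.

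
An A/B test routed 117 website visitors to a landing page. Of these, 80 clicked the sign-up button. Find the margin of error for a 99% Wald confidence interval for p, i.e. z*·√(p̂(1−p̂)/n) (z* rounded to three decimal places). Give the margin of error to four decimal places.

ME = 0.1107

The sample proportion is 80/117 = 0.68376.
SE = √(p̂(1−p̂)/n) = √(0.216232/117) = 0.042990.
The 99% critical value is z* = 2.576.
ME = 2.576·0.042990 = 0.1107.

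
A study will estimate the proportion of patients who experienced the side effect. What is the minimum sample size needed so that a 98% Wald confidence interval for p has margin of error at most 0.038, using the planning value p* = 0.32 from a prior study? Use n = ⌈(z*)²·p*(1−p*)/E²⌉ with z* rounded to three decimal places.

n = 816

z* = 2.326 at the 98% level.
p*(1−p*) = 0.32·0.68 = 0.2176.
Required n before rounding: 5.410276 × 0.2176 / 0.038² = 815.288.
⌈815.288⌉ = 816.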